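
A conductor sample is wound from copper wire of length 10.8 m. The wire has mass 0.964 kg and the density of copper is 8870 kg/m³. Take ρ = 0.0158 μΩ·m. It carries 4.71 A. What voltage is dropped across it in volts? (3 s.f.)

0.0799 V

ρ = 0.0158 μΩ·m = 1.58×10^-8 Ω·m
A = m/(density·L) = 0.964/(8870×10.8) = 1.0063e-05 m²
R = ρL/A = (1.58×10^-8)(10.8)/(1.0063e-05) = 0.01696 Ω
V = IR = 4.71 × 0.01696 = 0.0799 V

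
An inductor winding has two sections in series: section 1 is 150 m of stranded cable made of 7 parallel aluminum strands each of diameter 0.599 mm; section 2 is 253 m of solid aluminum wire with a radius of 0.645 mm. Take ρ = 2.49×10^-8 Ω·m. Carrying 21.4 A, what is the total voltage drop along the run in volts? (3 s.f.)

144 V

Section 1: A_strand = π(2.9950e-04)² = 2.818e-07 m²; R₁ = ρL/(N·A_s) = (2.49×10^-8)(150)/(7×2.818e-07) = 1.893 Ω
Section 2: A = πr² = π(6.4500e-04 m)² = 1.307e-06 m²
R₂ = (2.49×10^-8)(253)/(1.307e-06) = 4.82 Ω
R = R₁ + R₂ = 6.713 Ω
V = IR = 21.4 × 6.713 = 144 V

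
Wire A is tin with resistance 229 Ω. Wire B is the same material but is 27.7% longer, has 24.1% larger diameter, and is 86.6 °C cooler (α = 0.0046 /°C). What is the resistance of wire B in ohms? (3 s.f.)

114 Ω

R ∝ ρL/d² with ρ ∝ (1+αΔT), so R_B/R_A = (1 + 27.7/100) × (1 + 24.1/100)⁻² × (1 − 0.0046×86.6)
= 1.277 × 0.6493 × 0.6016 = 0.4989
R_B = 0.4989 × 229 = 114 Ω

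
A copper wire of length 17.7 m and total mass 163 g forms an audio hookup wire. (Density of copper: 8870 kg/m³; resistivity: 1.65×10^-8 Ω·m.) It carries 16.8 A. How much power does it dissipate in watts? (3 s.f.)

A = m/(density·L) = 0.163/(8870×17.7) = 1.0382e-06 m²
R = ρL/A = (1.65×10^-8)(17.7)/(1.0382e-06) = 0.2813 Ω
P = I²R = (16.8)² × 0.2813 = 79.4 W

79.4 W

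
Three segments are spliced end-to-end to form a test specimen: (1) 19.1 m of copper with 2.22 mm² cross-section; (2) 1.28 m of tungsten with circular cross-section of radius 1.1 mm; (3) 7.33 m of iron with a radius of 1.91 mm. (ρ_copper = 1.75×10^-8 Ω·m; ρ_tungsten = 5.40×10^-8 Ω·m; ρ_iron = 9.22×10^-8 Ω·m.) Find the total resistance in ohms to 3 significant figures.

Seg 1: A = 2.22 mm² = 2.220e-06 m²
R_1 = (1.75×10^-8)(19.1)/(2.220e-06) = 0.1506 Ω
Seg 2: A = πr² = π(1.1000e-03 m)² = 3.801e-06 m²
R_2 = (5.40×10^-8)(1.28)/(3.801e-06) = 0.01818 Ω
Seg 3: A = πr² = π(1.9100e-03 m)² = 1.146e-05 m²
R_3 = (9.22×10^-8)(7.33)/(1.146e-05) = 0.05897 Ω
R_total = R_1 + R_2 + R_3 = 0.228 Ω

0.228 Ω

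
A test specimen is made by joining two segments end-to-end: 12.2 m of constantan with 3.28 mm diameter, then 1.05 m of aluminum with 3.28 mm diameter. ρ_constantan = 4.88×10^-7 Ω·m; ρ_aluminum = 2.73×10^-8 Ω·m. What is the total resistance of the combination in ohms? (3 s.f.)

0.708 Ω

Segment 1: A = π(d/2)² = π(1.6400e-03 m)² = 8.450e-06 m²
R₁ = ρL/A = (4.88×10^-7)(12.2)/(8.450e-06) = 0.7046 Ω
R₂ = (2.73×10^-8)(1.05)/(8.450e-06) = 0.003392 Ω
R = R₁ + R₂ = 0.708 Ω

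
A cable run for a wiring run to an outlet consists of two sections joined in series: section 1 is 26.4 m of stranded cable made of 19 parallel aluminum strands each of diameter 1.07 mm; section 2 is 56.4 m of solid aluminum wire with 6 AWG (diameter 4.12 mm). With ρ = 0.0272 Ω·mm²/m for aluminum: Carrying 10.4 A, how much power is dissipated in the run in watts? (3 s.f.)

ρ = 0.0272 Ω·mm²/m = 2.72×10^-8 Ω·m
Section 1: A_strand = π(5.3500e-04)² = 8.992e-07 m²; R₁ = ρL/(N·A_s) = (2.72×10^-8)(26.4)/(19×8.992e-07) = 0.04203 Ω
Section 2: A = π(4.12/2 mm)² = π(2.0600e-03 m)² = 1.333e-05 m²
R₂ = (2.72×10^-8)(56.4)/(1.333e-05) = 0.1151 Ω
R = R₁ + R₂ = 0.1571 Ω
P = I²R = (10.4)² × 0.1571 = 17.0 W

17.0 W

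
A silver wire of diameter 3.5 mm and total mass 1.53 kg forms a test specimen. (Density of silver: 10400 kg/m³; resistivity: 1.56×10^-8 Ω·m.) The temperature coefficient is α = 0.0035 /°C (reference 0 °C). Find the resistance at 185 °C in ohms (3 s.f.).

0.0408 Ω

A = π(d/2)² = π(1.7500e-03 m)² = 9.6211e-06 m²
L = m/(density·A) = 1.53/(10400×9.6211e-06) = 15.29 m
R = ρL/A = (1.56×10^-8)(15.29)/(9.6211e-06) = 0.02479 Ω
R(185 °C) = 0.02479 × (1 + 0.0035×185) = 0.0408 Ω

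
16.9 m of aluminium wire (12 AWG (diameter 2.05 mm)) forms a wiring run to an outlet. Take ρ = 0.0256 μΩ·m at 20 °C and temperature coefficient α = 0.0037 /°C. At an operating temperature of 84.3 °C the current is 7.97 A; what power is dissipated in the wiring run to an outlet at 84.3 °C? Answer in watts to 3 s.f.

10.3 W

ρ = 0.0256 μΩ·m = 2.56×10^-8 Ω·m
A = π(2.05/2 mm)² = π(1.0250e-03 m)² = 3.301e-06 m²
R₍20₎ = ρL/A = (2.56×10^-8)(16.9)/(3.301e-06) = 0.1311 Ω
R₍84.3₎ = R₍20₎(1 + αΔT) = 0.1311 × (1 + 0.0037×64.3) = 0.1623 Ω
P = I²R = (7.97)² × 0.1623 = 10.3 W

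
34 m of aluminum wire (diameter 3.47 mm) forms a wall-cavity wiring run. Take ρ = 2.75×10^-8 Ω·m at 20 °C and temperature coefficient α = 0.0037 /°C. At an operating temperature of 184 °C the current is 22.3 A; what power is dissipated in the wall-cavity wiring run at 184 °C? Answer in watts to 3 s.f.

79.0 W

A = π(d/2)² = π(1.7350e-03 m)² = 9.457e-06 m²
R₍20₎ = ρL/A = (2.75×10^-8)(34)/(9.457e-06) = 0.09887 Ω
R₍184₎ = R₍20₎(1 + αΔT) = 0.09887 × (1 + 0.0037×164) = 0.1589 Ω
P = I²R = (22.3)² × 0.1589 = 79.0 W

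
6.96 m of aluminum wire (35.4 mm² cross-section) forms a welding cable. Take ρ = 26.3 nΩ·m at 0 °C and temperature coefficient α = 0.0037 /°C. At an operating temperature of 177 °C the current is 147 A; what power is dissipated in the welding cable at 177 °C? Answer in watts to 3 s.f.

185 W

ρ = 26.3 nΩ·m = 2.63×10^-8 Ω·m
A = 35.4 mm² = 3.540e-05 m²
R₍0₎ = ρL/A = (2.63×10^-8)(6.96)/(3.540e-05) = 0.005171 Ω
R₍177₎ = R₍0₎(1 + αΔT) = 0.005171 × (1 + 0.0037×177) = 0.008557 Ω
P = I²R = (147)² × 0.008557 = 185 W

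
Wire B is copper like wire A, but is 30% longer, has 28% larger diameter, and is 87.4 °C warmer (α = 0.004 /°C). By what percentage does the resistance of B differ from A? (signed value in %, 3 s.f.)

7.08%

R ∝ ρL/d² with ρ ∝ (1+αΔT), so R_B/R_A = (1 + 30/100) × (1 + 28/100)⁻² × (1 + 0.004×87.4)
= 1.3 × 0.6103 × 1.35 = 1.071
(R_B − R_A)/R_A = 1.071 − 1 = 7.08%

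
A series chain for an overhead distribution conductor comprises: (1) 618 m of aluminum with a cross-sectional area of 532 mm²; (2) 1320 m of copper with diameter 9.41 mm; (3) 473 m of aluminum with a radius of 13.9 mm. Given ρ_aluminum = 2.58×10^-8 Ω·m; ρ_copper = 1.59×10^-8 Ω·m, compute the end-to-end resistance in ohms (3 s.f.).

Seg 1: A = 532 mm² = 5.320e-04 m²
R_1 = (2.58×10^-8)(618)/(5.320e-04) = 0.02997 Ω
Seg 2: A = π(d/2)² = π(4.7050e-03 m)² = 6.955e-05 m²
R_2 = (1.59×10^-8)(1320)/(6.955e-05) = 0.3018 Ω
Seg 3: A = πr² = π(1.3900e-02 m)² = 6.070e-04 m²
R_3 = (2.58×10^-8)(473)/(6.070e-04) = 0.0201 Ω
R_total = R_1 + R_2 + R_3 = 0.352 Ω

0.352 Ω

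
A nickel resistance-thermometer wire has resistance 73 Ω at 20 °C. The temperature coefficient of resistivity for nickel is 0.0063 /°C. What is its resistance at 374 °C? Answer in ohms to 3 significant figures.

236 Ω

ΔT = 374 − 20 = 354 °C
R = R₀(1 + αΔT) = 73 × (1 + 0.0063×354) = 73 × 3.23 = 236 Ω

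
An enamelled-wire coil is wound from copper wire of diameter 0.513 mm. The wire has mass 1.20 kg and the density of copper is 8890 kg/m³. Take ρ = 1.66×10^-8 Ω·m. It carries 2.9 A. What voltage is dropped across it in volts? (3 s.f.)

152 V

A = π(d/2)² = π(2.5650e-04 m)² = 2.0669e-07 m²
L = m/(density·A) = 1.2/(8890×2.0669e-07) = 653.1 m
R = ρL/A = (1.66×10^-8)(653.1)/(2.0669e-07) = 52.45 Ω
V = IR = 2.9 × 52.45 = 152 V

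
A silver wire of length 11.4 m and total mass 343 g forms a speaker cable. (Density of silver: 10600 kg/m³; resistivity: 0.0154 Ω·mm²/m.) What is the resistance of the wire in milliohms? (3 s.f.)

61.9 mΩ

ρ = 0.0154 Ω·mm²/m = 1.54×10^-8 Ω·m
A = m/(density·L) = 0.343/(10600×11.4) = 2.8385e-06 m²
R = ρL/A = (1.54×10^-8)(11.4)/(2.8385e-06) = 61.9 mΩ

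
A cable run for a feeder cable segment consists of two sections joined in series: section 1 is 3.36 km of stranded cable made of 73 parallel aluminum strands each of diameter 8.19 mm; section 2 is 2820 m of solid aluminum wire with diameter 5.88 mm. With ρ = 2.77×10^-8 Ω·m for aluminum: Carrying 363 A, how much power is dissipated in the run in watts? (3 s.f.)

3.82×10^5 W

Section 1: A_strand = π(4.0950e-03)² = 5.268e-05 m²; R₁ = ρL/(N·A_s) = (2.77×10^-8)(3360)/(73×5.268e-05) = 0.0242 Ω
Section 2: A = π(d/2)² = π(2.9400e-03 m)² = 2.715e-05 m²
R₂ = (2.77×10^-8)(2820)/(2.715e-05) = 2.877 Ω
R = R₁ + R₂ = 2.901 Ω
P = I²R = (363)² × 2.901 = 3.82×10^5 W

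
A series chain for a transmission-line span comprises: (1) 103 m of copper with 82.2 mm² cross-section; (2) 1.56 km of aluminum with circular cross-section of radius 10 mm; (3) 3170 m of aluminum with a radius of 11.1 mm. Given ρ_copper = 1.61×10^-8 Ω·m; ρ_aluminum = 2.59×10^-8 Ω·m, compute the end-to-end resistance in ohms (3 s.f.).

0.361 Ω

Seg 1: A = 82.2 mm² = 8.220e-05 m²
R_1 = (1.61×10^-8)(103)/(8.220e-05) = 0.02017 Ω
Seg 2: A = πr² = π(1.0000e-02 m)² = 3.142e-04 m²
R_2 = (2.59×10^-8)(1560)/(3.142e-04) = 0.1286 Ω
Seg 3: A = πr² = π(1.1100e-02 m)² = 3.871e-04 m²
R_3 = (2.59×10^-8)(3170)/(3.871e-04) = 0.2121 Ω
R_total = R_1 + R_2 + R_3 = 0.361 Ω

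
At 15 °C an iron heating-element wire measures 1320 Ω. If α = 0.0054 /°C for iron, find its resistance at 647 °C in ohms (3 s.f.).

5820 Ω

ΔT = 647 − 15 = 632 °C
R = R₀(1 + αΔT) = 1320 × (1 + 0.0054×632) = 1320 × 4.413 = 5820 Ω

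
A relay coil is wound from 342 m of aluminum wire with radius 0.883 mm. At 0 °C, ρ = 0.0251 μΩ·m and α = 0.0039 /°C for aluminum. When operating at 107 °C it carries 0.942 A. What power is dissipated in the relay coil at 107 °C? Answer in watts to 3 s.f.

ρ = 0.0251 μΩ·m = 2.51×10^-8 Ω·m
A = πr² = π(8.8300e-04 m)² = 2.449e-06 m²
R₍0₎ = ρL/A = (2.51×10^-8)(342)/(2.449e-06) = 3.505 Ω
R₍107₎ = R₍0₎(1 + αΔT) = 3.505 × (1 + 0.0039×107) = 4.967 Ω
P = I²R = (0.942)² × 4.967 = 4.41 W

4.41 W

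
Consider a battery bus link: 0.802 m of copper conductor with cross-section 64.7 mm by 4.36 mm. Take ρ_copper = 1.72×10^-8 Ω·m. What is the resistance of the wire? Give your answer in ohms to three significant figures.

4.89×10^-5 Ω

A = 64.7 × 4.36 mm² = 282 mm² = 2.821e-04 m²
R = ρL/A = (1.72×10^-8)(0.802 m)/(2.821e-04 m²) = 4.89×10^-5 Ω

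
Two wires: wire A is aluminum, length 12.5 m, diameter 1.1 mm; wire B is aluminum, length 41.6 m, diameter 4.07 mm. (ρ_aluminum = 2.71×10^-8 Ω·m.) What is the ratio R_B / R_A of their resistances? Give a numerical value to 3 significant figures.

0.243

R ∝ ρL/d², so R_B/R_A = (L_B/L_A) × (d_A/d_B)²
= (41.6/12.5) × (1.1/4.07)² = 0.243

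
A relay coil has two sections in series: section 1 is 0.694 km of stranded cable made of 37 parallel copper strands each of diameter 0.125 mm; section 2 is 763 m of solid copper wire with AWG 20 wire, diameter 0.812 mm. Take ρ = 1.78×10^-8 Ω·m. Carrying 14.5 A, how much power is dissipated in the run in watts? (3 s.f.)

11200 W

Section 1: A_strand = π(6.2500e-05)² = 1.227e-08 m²; R₁ = ρL/(N·A_s) = (1.78×10^-8)(694)/(37×1.227e-08) = 27.21 Ω
Section 2: A = π(0.812/2 mm)² = π(4.0600e-04 m)² = 5.178e-07 m²
R₂ = (1.78×10^-8)(763)/(5.178e-07) = 26.23 Ω
R = R₁ + R₂ = 53.43 Ω
P = I²R = (14.5)² × 53.43 = 11200 W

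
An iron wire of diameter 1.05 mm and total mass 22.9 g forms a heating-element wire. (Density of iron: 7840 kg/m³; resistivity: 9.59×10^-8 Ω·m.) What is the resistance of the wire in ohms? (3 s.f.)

A = π(d/2)² = π(5.2500e-04 m)² = 8.6590e-07 m²
L = m/(density·A) = 0.0229/(7840×8.6590e-07) = 3.373 m
R = ρL/A = (9.59×10^-8)(3.373)/(8.6590e-07) = 0.374 Ω

0.374 Ω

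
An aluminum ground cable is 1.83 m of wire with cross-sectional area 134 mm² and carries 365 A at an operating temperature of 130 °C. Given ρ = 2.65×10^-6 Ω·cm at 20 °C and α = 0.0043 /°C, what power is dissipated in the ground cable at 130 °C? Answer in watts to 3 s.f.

ρ = 2.65×10^-6 Ω·cm = 2.65×10^-8 Ω·m
A = 134 mm² = 1.340e-04 m²
R₍20₎ = ρL/A = (2.65×10^-8)(1.83)/(1.340e-04) = 3.619×10^-4 Ω
R₍130₎ = R₍20₎(1 + αΔT) = 3.619×10^-4 × (1 + 0.0043×110) = 5.331×10^-4 Ω
P = I²R = (365)² × 5.331×10^-4 = 71.0 W

71.0 W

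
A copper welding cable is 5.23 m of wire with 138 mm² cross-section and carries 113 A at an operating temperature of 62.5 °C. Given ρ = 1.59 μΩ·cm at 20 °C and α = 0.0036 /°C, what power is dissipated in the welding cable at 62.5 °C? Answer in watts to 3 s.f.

ρ = 1.59 μΩ·cm = 1.59×10^-8 Ω·m
A = 138 mm² = 1.380e-04 m²
R₍20₎ = ρL/A = (1.59×10^-8)(5.23)/(1.380e-04) = 6.026×10^-4 Ω
R₍62.5₎ = R₍20₎(1 + αΔT) = 6.026×10^-4 × (1 + 0.0036×42.5) = 6.948×10^-4 Ω
P = I²R = (113)² × 6.948×10^-4 = 8.87 W

8.87 W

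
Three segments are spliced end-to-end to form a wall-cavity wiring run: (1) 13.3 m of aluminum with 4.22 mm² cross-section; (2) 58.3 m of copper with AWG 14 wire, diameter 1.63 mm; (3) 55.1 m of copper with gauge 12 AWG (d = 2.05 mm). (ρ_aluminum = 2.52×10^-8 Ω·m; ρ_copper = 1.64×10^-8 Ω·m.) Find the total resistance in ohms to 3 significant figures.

Seg 1: A = 4.22 mm² = 4.220e-06 m²
R_1 = (2.52×10^-8)(13.3)/(4.220e-06) = 0.07942 Ω
Seg 2: A = π(1.63/2 mm)² = π(8.1500e-04 m)² = 2.087e-06 m²
R_2 = (1.64×10^-8)(58.3)/(2.087e-06) = 0.4582 Ω
Seg 3: A = π(2.05/2 mm)² = π(1.0250e-03 m)² = 3.301e-06 m²
R_3 = (1.64×10^-8)(55.1)/(3.301e-06) = 0.2738 Ω
R_total = R_1 + R_2 + R_3 = 0.811 Ω

0.811 Ω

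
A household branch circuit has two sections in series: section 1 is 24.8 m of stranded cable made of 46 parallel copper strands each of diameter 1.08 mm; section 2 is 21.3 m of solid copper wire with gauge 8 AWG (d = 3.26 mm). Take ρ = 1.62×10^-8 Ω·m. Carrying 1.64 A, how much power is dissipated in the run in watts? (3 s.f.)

0.137 W

Section 1: A_strand = π(5.4000e-04)² = 9.161e-07 m²; R₁ = ρL/(N·A_s) = (1.62×10^-8)(24.8)/(46×9.161e-07) = 0.009534 Ω
Section 2: A = π(3.26/2 mm)² = π(1.6300e-03 m)² = 8.347e-06 m²
R₂ = (1.62×10^-8)(21.3)/(8.347e-06) = 0.04134 Ω
R = R₁ + R₂ = 0.05087 Ω
P = I²R = (1.64)² × 0.05087 = 0.137 W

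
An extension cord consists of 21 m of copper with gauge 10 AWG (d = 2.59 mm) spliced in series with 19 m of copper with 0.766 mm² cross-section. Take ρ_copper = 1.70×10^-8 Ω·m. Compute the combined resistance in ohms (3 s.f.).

Segment 1: A = π(2.59/2 mm)² = π(1.2950e-03 m)² = 5.269e-06 m²
R₁ = ρL/A = (1.70×10^-8)(21)/(5.269e-06) = 0.06776 Ω
Segment 2: A = 0.766 mm² = 7.660e-07 m²
R₂ = (1.70×10^-8)(19)/(7.660e-07) = 0.4217 Ω
R = R₁ + R₂ = 0.489 Ω

0.489 Ω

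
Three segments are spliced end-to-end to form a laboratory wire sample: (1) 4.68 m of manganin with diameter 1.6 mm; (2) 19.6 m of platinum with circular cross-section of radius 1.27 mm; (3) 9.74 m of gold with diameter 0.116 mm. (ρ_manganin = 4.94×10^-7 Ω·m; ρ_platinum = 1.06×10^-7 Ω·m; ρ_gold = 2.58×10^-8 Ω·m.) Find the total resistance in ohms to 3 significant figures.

Seg 1: A = π(d/2)² = π(8.0000e-04 m)² = 2.011e-06 m²
R_1 = (4.94×10^-7)(4.68)/(2.011e-06) = 1.15 Ω
Seg 2: A = πr² = π(1.2700e-03 m)² = 5.067e-06 m²
R_2 = (1.06×10^-7)(19.6)/(5.067e-06) = 0.41 Ω
Seg 3: A = π(d/2)² = π(5.8000e-05 m)² = 1.057e-08 m²
R_3 = (2.58×10^-8)(9.74)/(1.057e-08) = 23.78 Ω
R_total = R_1 + R_2 + R_3 = 25.3 Ω

25.3 Ω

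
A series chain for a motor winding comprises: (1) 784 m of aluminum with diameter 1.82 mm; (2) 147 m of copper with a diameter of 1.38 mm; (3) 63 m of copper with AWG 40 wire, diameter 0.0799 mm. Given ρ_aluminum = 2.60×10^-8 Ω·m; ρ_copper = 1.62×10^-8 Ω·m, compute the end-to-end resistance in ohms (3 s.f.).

213 Ω

Seg 1: A = π(d/2)² = π(9.1000e-04 m)² = 2.602e-06 m²
R_1 = (2.60×10^-8)(784)/(2.602e-06) = 7.835 Ω
Seg 2: A = π(d/2)² = π(6.9000e-04 m)² = 1.496e-06 m²
R_2 = (1.62×10^-8)(147)/(1.496e-06) = 1.592 Ω
Seg 3: A = π(0.0799/2 mm)² = π(3.9950e-05 m)² = 5.014e-09 m²
R_3 = (1.62×10^-8)(63)/(5.014e-09) = 203.6 Ω
R_total = R_1 + R_2 + R_3 = 213 Ω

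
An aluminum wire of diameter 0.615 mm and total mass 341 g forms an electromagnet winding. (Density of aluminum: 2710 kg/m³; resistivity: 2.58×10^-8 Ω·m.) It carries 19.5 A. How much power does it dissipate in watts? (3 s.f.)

14000 W

A = π(d/2)² = π(3.0750e-04 m)² = 2.9706e-07 m²
L = m/(density·A) = 0.341/(2710×2.9706e-07) = 423.6 m
R = ρL/A = (2.58×10^-8)(423.6)/(2.9706e-07) = 36.79 Ω
P = I²R = (19.5)² × 36.79 = 14000 W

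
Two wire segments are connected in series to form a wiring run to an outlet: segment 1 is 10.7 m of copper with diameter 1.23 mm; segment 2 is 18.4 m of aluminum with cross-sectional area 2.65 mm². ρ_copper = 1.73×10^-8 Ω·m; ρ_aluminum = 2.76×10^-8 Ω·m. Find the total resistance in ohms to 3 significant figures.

0.347 Ω

Segment 1: A = π(d/2)² = π(6.1500e-04 m)² = 1.188e-06 m²
R₁ = ρL/A = (1.73×10^-8)(10.7)/(1.188e-06) = 0.1558 Ω
Segment 2: A = 2.65 mm² = 2.650e-06 m²
R₂ = (2.76×10^-8)(18.4)/(2.650e-06) = 0.1916 Ω
R = R₁ + R₂ = 0.347 Ω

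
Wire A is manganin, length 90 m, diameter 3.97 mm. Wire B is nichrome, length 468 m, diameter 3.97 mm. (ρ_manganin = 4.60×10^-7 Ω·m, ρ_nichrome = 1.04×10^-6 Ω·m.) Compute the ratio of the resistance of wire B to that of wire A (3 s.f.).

11.8

R ∝ ρL/d², so R_B/R_A = (ρ_B/ρ_A) × (L_B/L_A)
= (1.04×10^-6/4.60×10^-7) × (468/90) = 11.8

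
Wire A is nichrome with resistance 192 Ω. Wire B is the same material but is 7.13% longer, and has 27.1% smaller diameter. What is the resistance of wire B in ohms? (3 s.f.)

387 Ω

R ∝ L/d², so R_B/R_A = (1 + 7.13/100) × (1 − 27.1/100)⁻²
= 1.071 × 1.882 = 2.016
R_B = 2.016 × 192 = 387 Ω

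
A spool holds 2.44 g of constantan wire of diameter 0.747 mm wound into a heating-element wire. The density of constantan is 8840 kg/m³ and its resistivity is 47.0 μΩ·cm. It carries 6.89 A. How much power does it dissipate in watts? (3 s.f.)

32.1 W

ρ = 47.0 μΩ·cm = 4.70×10^-7 Ω·m
A = π(d/2)² = π(3.7350e-04 m)² = 4.3826e-07 m²
L = m/(density·A) = 0.00244/(8840×4.3826e-07) = 0.6298 m
R = ρL/A = (4.70×10^-7)(0.6298)/(4.3826e-07) = 0.6754 Ω
P = I²R = (6.89)² × 0.6754 = 32.1 W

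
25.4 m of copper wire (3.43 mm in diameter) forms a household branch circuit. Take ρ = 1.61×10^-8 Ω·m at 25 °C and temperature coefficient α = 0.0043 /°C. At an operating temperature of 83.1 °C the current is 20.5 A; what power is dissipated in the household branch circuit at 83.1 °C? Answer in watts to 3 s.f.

23.2 W

A = π(d/2)² = π(1.7150e-03 m)² = 9.240e-06 m²
R₍25₎ = ρL/A = (1.61×10^-8)(25.4)/(9.240e-06) = 0.04426 Ω
R₍83.1₎ = R₍25₎(1 + αΔT) = 0.04426 × (1 + 0.0043×58.1) = 0.05531 Ω
P = I²R = (20.5)² × 0.05531 = 23.2 W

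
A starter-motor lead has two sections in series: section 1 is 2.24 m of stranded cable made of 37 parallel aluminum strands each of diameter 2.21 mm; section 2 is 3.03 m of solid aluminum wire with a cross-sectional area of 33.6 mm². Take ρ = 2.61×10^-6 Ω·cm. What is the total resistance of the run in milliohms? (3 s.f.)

2.77 mΩ

ρ = 2.61×10^-6 Ω·cm = 2.61×10^-8 Ω·m
Section 1: A_strand = π(1.1050e-03)² = 3.836e-06 m²; R₁ = ρL/(N·A_s) = (2.61×10^-8)(2.24)/(37×3.836e-06) = 4.119×10^-4 Ω
Section 2: A = 33.6 mm² = 3.360e-05 m²
R₂ = (2.61×10^-8)(3.03)/(3.360e-05) = 0.002354 Ω
R = R₁ + R₂ = 2.77 mΩ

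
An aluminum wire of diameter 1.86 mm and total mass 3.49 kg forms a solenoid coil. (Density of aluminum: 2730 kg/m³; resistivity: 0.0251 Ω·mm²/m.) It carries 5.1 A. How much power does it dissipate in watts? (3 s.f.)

113 W

ρ = 0.0251 Ω·mm²/m = 2.51×10^-8 Ω·m
A = π(d/2)² = π(9.3000e-04 m)² = 2.7172e-06 m²
L = m/(density·A) = 3.49/(2730×2.7172e-06) = 470.5 m
R = ρL/A = (2.51×10^-8)(470.5)/(2.7172e-06) = 4.346 Ω
P = I²R = (5.1)² × 4.346 = 113 W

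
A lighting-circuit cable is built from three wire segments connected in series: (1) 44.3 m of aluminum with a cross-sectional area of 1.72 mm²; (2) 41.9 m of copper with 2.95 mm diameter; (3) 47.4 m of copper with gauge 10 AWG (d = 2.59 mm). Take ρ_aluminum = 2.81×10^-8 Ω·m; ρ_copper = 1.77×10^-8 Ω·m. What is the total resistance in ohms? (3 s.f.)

0.991 Ω

Seg 1: A = 1.72 mm² = 1.720e-06 m²
R_1 = (2.81×10^-8)(44.3)/(1.720e-06) = 0.7237 Ω
Seg 2: A = π(d/2)² = π(1.4750e-03 m)² = 6.835e-06 m²
R_2 = (1.77×10^-8)(41.9)/(6.835e-06) = 0.1085 Ω
Seg 3: A = π(2.59/2 mm)² = π(1.2950e-03 m)² = 5.269e-06 m²
R_3 = (1.77×10^-8)(47.4)/(5.269e-06) = 0.1592 Ω
R_total = R_1 + R_2 + R_3 = 0.991 Ω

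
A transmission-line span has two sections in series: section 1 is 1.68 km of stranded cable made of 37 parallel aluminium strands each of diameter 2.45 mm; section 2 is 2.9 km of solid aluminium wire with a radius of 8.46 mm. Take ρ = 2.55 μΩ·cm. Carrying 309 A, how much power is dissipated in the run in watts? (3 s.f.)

ρ = 2.55 μΩ·cm = 2.55×10^-8 Ω·m
Section 1: A_strand = π(1.2250e-03)² = 4.714e-06 m²; R₁ = ρL/(N·A_s) = (2.55×10^-8)(1680)/(37×4.714e-06) = 0.2456 Ω
Section 2: A = πr² = π(8.4600e-03 m)² = 2.248e-04 m²
R₂ = (2.55×10^-8)(2900)/(2.248e-04) = 0.3289 Ω
R = R₁ + R₂ = 0.5745 Ω
P = I²R = (309)² × 0.5745 = 54900 W

54900 W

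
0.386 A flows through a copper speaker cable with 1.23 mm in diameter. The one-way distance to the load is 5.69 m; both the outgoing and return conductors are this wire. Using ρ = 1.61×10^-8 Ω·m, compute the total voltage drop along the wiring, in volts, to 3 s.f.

0.0595 V

A = π(d/2)² = π(6.1500e-04 m)² = 1.188e-06 m²
Total conductor length (both ways) L = 2 × 5.69 = 11.38 m
R = ρL/A = (1.61×10^-8)(11.38)/(1.188e-06) = 0.1542 Ω
V = IR = 0.386 × 0.1542 = 0.0595 V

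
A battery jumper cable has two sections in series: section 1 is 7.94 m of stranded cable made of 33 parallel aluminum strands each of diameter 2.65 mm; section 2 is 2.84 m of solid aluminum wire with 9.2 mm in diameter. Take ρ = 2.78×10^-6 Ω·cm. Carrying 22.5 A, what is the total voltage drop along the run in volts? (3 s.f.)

ρ = 2.78×10^-6 Ω·cm = 2.78×10^-8 Ω·m
Section 1: A_strand = π(1.3250e-03)² = 5.515e-06 m²; R₁ = ρL/(N·A_s) = (2.78×10^-8)(7.94)/(33×5.515e-06) = 0.001213 Ω
Section 2: A = π(d/2)² = π(4.6000e-03 m)² = 6.648e-05 m²
R₂ = (2.78×10^-8)(2.84)/(6.648e-05) = 0.001188 Ω
R = R₁ + R₂ = 0.0024 Ω
V = IR = 22.5 × 0.0024 = 0.0540 V

0.0540 V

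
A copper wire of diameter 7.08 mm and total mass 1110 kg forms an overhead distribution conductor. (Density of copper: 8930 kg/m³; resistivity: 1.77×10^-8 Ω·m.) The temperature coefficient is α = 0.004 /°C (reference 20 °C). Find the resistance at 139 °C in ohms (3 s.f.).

A = π(d/2)² = π(3.5400e-03 m)² = 3.9369e-05 m²
L = m/(density·A) = 1110/(8930×3.9369e-05) = 3157 m
R = ρL/A = (1.77×10^-8)(3157)/(3.9369e-05) = 1.419 Ω
R(139 °C) = 1.419 × (1 + 0.004×119) = 2.10 Ω

2.10 Ω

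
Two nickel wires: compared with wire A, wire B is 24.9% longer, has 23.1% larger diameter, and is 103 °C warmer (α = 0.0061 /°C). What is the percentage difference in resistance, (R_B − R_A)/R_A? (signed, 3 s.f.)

R ∝ ρL/d² with ρ ∝ (1+αΔT), so R_B/R_A = (1 + 24.9/100) × (1 + 23.1/100)⁻² × (1 + 0.0061×103)
= 1.249 × 0.6599 × 1.628 = 1.342
(R_B − R_A)/R_A = 1.342 − 1 = 34.2%

34.2%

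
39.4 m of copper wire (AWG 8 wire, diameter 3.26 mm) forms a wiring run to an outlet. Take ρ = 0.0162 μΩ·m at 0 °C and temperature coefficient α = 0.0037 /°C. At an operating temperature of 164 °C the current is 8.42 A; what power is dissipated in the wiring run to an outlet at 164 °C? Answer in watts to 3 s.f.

ρ = 0.0162 μΩ·m = 1.62×10^-8 Ω·m
A = π(3.26/2 mm)² = π(1.6300e-03 m)² = 8.347e-06 m²
R₍0₎ = ρL/A = (1.62×10^-8)(39.4)/(8.347e-06) = 0.07647 Ω
R₍164₎ = R₍0₎(1 + αΔT) = 0.07647 × (1 + 0.0037×164) = 0.1229 Ω
P = I²R = (8.42)² × 0.1229 = 8.71 W

8.71 W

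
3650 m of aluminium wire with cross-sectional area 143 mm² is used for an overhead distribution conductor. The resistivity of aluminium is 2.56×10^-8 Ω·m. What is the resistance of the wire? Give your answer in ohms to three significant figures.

A = 143 mm² = 1.430e-04 m²
R = ρL/A = (2.56×10^-8)(3650 m)/(1.430e-04 m²) = 0.653 Ω

0.653 Ω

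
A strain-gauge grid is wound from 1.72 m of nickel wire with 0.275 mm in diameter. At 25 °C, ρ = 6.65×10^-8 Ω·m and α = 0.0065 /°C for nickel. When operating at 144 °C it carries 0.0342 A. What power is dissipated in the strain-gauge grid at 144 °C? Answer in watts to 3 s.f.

0.00399 W

A = π(d/2)² = π(1.3750e-04 m)² = 5.940e-08 m²
R₍25₎ = ρL/A = (6.65×10^-8)(1.72)/(5.940e-08) = 1.926 Ω
R₍144₎ = R₍25₎(1 + αΔT) = 1.926 × (1 + 0.0065×119) = 3.415 Ω
P = I²R = (0.0342)² × 3.415 = 0.00399 W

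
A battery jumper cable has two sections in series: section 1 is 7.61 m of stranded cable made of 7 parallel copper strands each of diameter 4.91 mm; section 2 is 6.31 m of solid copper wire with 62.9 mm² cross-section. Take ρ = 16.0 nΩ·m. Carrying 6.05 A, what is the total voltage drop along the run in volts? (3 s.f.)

0.0153 V

ρ = 16.0 nΩ·m = 1.60×10^-8 Ω·m
Section 1: A_strand = π(2.4550e-03)² = 1.893e-05 m²; R₁ = ρL/(N·A_s) = (1.60×10^-8)(7.61)/(7×1.893e-05) = 9.187×10^-4 Ω
Section 2: A = 62.9 mm² = 6.290e-05 m²
R₂ = (1.60×10^-8)(6.31)/(6.290e-05) = 0.001605 Ω
R = R₁ + R₂ = 0.002524 Ω
V = IR = 6.05 × 0.002524 = 0.0153 V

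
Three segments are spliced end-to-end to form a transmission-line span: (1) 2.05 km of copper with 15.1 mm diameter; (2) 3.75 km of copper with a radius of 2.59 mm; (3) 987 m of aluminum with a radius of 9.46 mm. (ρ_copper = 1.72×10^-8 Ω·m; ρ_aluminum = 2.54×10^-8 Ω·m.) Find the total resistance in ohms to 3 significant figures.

Seg 1: A = π(d/2)² = π(7.5500e-03 m)² = 1.791e-04 m²
R_1 = (1.72×10^-8)(2050)/(1.791e-04) = 0.1969 Ω
Seg 2: A = πr² = π(2.5900e-03 m)² = 2.107e-05 m²
R_2 = (1.72×10^-8)(3750)/(2.107e-05) = 3.061 Ω
Seg 3: A = πr² = π(9.4600e-03 m)² = 2.811e-04 m²
R_3 = (2.54×10^-8)(987)/(2.811e-04) = 0.08917 Ω
R_total = R_1 + R_2 + R_3 = 3.35 Ω

3.35 Ω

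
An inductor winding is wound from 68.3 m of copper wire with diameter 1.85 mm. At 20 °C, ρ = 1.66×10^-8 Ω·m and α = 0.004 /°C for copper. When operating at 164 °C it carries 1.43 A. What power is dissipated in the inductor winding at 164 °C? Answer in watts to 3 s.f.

A = π(d/2)² = π(9.2500e-04 m)² = 2.688e-06 m²
R₍20₎ = ρL/A = (1.66×10^-8)(68.3)/(2.688e-06) = 0.4218 Ω
R₍164₎ = R₍20₎(1 + αΔT) = 0.4218 × (1 + 0.004×144) = 0.6647 Ω
P = I²R = (1.43)² × 0.6647 = 1.36 W

1.36 W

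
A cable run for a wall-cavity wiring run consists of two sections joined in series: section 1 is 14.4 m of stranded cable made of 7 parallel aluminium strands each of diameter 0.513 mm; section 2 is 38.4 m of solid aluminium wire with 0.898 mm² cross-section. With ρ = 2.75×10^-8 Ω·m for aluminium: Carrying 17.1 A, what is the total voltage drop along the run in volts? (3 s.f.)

Section 1: A_strand = π(2.5650e-04)² = 2.067e-07 m²; R₁ = ρL/(N·A_s) = (2.75×10^-8)(14.4)/(7×2.067e-07) = 0.2737 Ω
Section 2: A = 0.898 mm² = 8.980e-07 m²
R₂ = (2.75×10^-8)(38.4)/(8.980e-07) = 1.176 Ω
R = R₁ + R₂ = 1.45 Ω
V = IR = 17.1 × 1.45 = 24.8 V

24.8 V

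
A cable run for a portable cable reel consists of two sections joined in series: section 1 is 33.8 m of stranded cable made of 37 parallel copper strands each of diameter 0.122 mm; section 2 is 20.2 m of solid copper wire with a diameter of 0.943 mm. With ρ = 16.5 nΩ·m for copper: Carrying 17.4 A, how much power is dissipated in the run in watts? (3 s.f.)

ρ = 16.5 nΩ·m = 1.65×10^-8 Ω·m
Section 1: A_strand = π(6.1000e-05)² = 1.169e-08 m²; R₁ = ρL/(N·A_s) = (1.65×10^-8)(33.8)/(37×1.169e-08) = 1.289 Ω
Section 2: A = π(d/2)² = π(4.7150e-04 m)² = 6.984e-07 m²
R₂ = (1.65×10^-8)(20.2)/(6.984e-07) = 0.4772 Ω
R = R₁ + R₂ = 1.767 Ω
P = I²R = (17.4)² × 1.767 = 535 W

535 W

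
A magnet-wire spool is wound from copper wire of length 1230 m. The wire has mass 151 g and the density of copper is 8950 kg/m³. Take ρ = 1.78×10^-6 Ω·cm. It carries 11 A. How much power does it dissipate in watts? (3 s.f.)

1.93×10^5 W

ρ = 1.78×10^-6 Ω·cm = 1.78×10^-8 Ω·m
A = m/(density·L) = 0.151/(8950×1230) = 1.3717e-08 m²
R = ρL/A = (1.78×10^-8)(1230)/(1.3717e-08) = 1596 Ω
P = I²R = (11)² × 1596 = 1.93×10^5 W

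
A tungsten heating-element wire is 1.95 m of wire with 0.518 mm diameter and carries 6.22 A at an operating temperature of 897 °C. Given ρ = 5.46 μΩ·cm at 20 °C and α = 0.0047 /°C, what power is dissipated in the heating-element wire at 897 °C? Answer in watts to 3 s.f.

100 W

ρ = 5.46 μΩ·cm = 5.46×10^-8 Ω·m
A = π(d/2)² = π(2.5900e-04 m)² = 2.107e-07 m²
R₍20₎ = ρL/A = (5.46×10^-8)(1.95)/(2.107e-07) = 0.5052 Ω
R₍897₎ = R₍20₎(1 + αΔT) = 0.5052 × (1 + 0.0047×877) = 2.588 Ω
P = I²R = (6.22)² × 2.588 = 100 W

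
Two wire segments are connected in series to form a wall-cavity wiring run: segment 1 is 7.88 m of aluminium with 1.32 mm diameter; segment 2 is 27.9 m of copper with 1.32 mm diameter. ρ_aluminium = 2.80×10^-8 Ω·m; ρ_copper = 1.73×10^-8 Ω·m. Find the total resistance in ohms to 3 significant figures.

0.514 Ω

Segment 1: A = π(d/2)² = π(6.6000e-04 m)² = 1.368e-06 m²
R₁ = ρL/A = (2.80×10^-8)(7.88)/(1.368e-06) = 0.1612 Ω
R₂ = (1.73×10^-8)(27.9)/(1.368e-06) = 0.3527 Ω
R = R₁ + R₂ = 0.514 Ω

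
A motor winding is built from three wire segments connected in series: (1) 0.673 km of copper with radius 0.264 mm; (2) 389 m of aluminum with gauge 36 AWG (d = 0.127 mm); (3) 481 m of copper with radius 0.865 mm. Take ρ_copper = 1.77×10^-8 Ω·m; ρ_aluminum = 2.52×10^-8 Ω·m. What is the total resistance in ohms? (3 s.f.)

832 Ω

Seg 1: A = πr² = π(2.6400e-04 m)² = 2.190e-07 m²
R_1 = (1.77×10^-8)(673)/(2.190e-07) = 54.4 Ω
Seg 2: A = π(0.127/2 mm)² = π(6.3500e-05 m)² = 1.267e-08 m²
R_2 = (2.52×10^-8)(389)/(1.267e-08) = 773.8 Ω
Seg 3: A = πr² = π(8.6500e-04 m)² = 2.351e-06 m²
R_3 = (1.77×10^-8)(481)/(2.351e-06) = 3.622 Ω
R_total = R_1 + R_2 + R_3 = 832 Ω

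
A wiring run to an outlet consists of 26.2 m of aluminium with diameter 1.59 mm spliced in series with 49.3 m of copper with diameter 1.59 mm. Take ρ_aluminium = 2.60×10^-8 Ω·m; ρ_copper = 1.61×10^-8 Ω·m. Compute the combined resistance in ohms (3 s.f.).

0.743 Ω

Segment 1: A = π(d/2)² = π(7.9500e-04 m)² = 1.986e-06 m²
R₁ = ρL/A = (2.60×10^-8)(26.2)/(1.986e-06) = 0.3431 Ω
R₂ = (1.61×10^-8)(49.3)/(1.986e-06) = 0.3998 Ω
R = R₁ + R₂ = 0.743 Ω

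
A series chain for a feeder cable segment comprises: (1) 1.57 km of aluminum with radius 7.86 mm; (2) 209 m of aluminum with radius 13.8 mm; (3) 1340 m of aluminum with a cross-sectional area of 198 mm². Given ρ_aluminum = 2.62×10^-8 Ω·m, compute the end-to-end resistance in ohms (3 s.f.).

Seg 1: A = πr² = π(7.8600e-03 m)² = 1.941e-04 m²
R_1 = (2.62×10^-8)(1570)/(1.941e-04) = 0.2119 Ω
Seg 2: A = πr² = π(1.3800e-02 m)² = 5.983e-04 m²
R_2 = (2.62×10^-8)(209)/(5.983e-04) = 0.009152 Ω
Seg 3: A = 198 mm² = 1.980e-04 m²
R_3 = (2.62×10^-8)(1340)/(1.980e-04) = 0.1773 Ω
R_total = R_1 + R_2 + R_3 = 0.398 Ω

0.398 Ω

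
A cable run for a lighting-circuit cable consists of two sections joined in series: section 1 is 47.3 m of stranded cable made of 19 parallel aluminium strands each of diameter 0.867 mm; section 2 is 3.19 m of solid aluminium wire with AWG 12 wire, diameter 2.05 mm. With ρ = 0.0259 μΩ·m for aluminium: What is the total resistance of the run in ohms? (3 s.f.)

0.134 Ω

ρ = 0.0259 μΩ·m = 2.59×10^-8 Ω·m
Section 1: A_strand = π(4.3350e-04)² = 5.904e-07 m²; R₁ = ρL/(N·A_s) = (2.59×10^-8)(47.3)/(19×5.904e-07) = 0.1092 Ω
Section 2: A = π(2.05/2 mm)² = π(1.0250e-03 m)² = 3.301e-06 m²
R₂ = (2.59×10^-8)(3.19)/(3.301e-06) = 0.02503 Ω
R = R₁ + R₂ = 0.134 Ω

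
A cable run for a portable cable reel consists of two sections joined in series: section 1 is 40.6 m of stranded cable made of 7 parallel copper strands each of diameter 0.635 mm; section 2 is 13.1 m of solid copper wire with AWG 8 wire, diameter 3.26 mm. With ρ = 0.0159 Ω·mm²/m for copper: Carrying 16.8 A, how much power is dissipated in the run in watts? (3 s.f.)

89.2 W

ρ = 0.0159 Ω·mm²/m = 1.59×10^-8 Ω·m
Section 1: A_strand = π(3.1750e-04)² = 3.167e-07 m²; R₁ = ρL/(N·A_s) = (1.59×10^-8)(40.6)/(7×3.167e-07) = 0.2912 Ω
Section 2: A = π(3.26/2 mm)² = π(1.6300e-03 m)² = 8.347e-06 m²
R₂ = (1.59×10^-8)(13.1)/(8.347e-06) = 0.02495 Ω
R = R₁ + R₂ = 0.3162 Ω
P = I²R = (16.8)² × 0.3162 = 89.2 W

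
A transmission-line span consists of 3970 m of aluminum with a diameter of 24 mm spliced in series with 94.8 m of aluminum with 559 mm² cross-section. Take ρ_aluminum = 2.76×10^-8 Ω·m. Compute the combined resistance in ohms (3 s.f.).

0.247 Ω

Segment 1: A = π(d/2)² = π(1.2000e-02 m)² = 4.524e-04 m²
R₁ = ρL/A = (2.76×10^-8)(3970)/(4.524e-04) = 0.2422 Ω
Segment 2: A = 559 mm² = 5.590e-04 m²
R₂ = (2.76×10^-8)(94.8)/(5.590e-04) = 0.004681 Ω
R = R₁ + R₂ = 0.247 Ω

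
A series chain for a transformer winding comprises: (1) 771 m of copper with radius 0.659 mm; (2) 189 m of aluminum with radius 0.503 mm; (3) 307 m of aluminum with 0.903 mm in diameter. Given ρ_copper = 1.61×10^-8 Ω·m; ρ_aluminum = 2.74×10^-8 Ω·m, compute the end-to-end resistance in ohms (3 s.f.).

28.7 Ω

Seg 1: A = πr² = π(6.5900e-04 m)² = 1.364e-06 m²
R_1 = (1.61×10^-8)(771)/(1.364e-06) = 9.098 Ω
Seg 2: A = πr² = π(5.0300e-04 m)² = 7.949e-07 m²
R_2 = (2.74×10^-8)(189)/(7.949e-07) = 6.515 Ω
Seg 3: A = π(d/2)² = π(4.5150e-04 m)² = 6.404e-07 m²
R_3 = (2.74×10^-8)(307)/(6.404e-07) = 13.13 Ω
R_total = R_1 + R_2 + R_3 = 28.7 Ω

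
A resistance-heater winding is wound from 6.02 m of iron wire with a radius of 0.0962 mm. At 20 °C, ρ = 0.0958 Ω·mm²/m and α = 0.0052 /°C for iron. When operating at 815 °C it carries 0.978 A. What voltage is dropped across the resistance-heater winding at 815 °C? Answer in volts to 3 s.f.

99.6 V

ρ = 0.0958 Ω·mm²/m = 9.58×10^-8 Ω·m
A = πr² = π(9.6200e-05 m)² = 2.907e-08 m²
R₍20₎ = ρL/A = (9.58×10^-8)(6.02)/(2.907e-08) = 19.84 Ω
R₍815₎ = R₍20₎(1 + αΔT) = 19.84 × (1 + 0.0052×795) = 101.8 Ω
V = IR = 0.978 × 101.8 = 99.6 V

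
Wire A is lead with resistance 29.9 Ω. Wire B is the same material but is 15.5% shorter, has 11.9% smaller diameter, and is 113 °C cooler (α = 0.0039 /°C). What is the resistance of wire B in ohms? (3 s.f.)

R ∝ ρL/d² with ρ ∝ (1+αΔT), so R_B/R_A = (1 − 15.5/100) × (1 − 11.9/100)⁻² × (1 − 0.0039×113)
= 0.845 × 1.288 × 0.5593 = 0.6089
R_B = 0.6089 × 29.9 = 18.2 Ω

18.2 Ω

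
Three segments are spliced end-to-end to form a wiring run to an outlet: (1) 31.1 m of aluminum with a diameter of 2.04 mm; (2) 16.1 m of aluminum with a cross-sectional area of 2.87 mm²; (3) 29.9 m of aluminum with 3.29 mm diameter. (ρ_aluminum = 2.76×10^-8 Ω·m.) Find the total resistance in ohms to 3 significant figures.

0.515 Ω

Seg 1: A = π(d/2)² = π(1.0200e-03 m)² = 3.269e-06 m²
R_1 = (2.76×10^-8)(31.1)/(3.269e-06) = 0.2626 Ω
Seg 2: A = 2.87 mm² = 2.870e-06 m²
R_2 = (2.76×10^-8)(16.1)/(2.870e-06) = 0.1548 Ω
Seg 3: A = π(d/2)² = π(1.6450e-03 m)² = 8.501e-06 m²
R_3 = (2.76×10^-8)(29.9)/(8.501e-06) = 0.09707 Ω
R_total = R_1 + R_2 + R_3 = 0.515 Ω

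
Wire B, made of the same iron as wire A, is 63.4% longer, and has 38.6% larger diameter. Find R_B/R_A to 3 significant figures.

0.851

R ∝ L/d², so R_B/R_A = (1 + 63.4/100) × (1 + 38.6/100)⁻²
= 1.634 × 0.5206 = 0.851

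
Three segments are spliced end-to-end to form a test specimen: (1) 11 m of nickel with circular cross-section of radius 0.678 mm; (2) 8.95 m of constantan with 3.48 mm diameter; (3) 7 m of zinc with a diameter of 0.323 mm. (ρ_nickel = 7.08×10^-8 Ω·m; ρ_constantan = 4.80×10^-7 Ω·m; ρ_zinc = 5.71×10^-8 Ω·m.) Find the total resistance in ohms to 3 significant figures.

Seg 1: A = πr² = π(6.7800e-04 m)² = 1.444e-06 m²
R_1 = (7.08×10^-8)(11)/(1.444e-06) = 0.5393 Ω
Seg 2: A = π(d/2)² = π(1.7400e-03 m)² = 9.511e-06 m²
R_2 = (4.80×10^-7)(8.95)/(9.511e-06) = 0.4517 Ω
Seg 3: A = π(d/2)² = π(1.6150e-04 m)² = 8.194e-08 m²
R_3 = (5.71×10^-8)(7)/(8.194e-08) = 4.878 Ω
R_total = R_1 + R_2 + R_3 = 5.87 Ω

5.87 Ω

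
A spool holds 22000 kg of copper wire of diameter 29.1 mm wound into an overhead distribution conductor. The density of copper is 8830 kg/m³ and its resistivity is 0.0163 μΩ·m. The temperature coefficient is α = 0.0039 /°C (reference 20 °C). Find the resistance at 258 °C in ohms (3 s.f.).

ρ = 0.0163 μΩ·m = 1.63×10^-8 Ω·m
A = π(d/2)² = π(1.4550e-02 m)² = 6.6508e-04 m²
L = m/(density·A) = 22000/(8830×6.6508e-04) = 3746 m
R = ρL/A = (1.63×10^-8)(3746)/(6.6508e-04) = 0.09181 Ω
R(258 °C) = 0.09181 × (1 + 0.0039×238) = 0.177 Ω

0.177 Ω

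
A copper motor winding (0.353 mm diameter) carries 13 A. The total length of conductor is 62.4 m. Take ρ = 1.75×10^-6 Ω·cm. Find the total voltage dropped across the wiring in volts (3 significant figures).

ρ = 1.75×10^-6 Ω·cm = 1.75×10^-8 Ω·m
A = π(d/2)² = π(1.7650e-04 m)² = 9.787e-08 m²
R = ρL/A = (1.75×10^-8)(62.4)/(9.787e-08) = 11.16 Ω
V = IR = 13 × 11.16 = 145 V

145 V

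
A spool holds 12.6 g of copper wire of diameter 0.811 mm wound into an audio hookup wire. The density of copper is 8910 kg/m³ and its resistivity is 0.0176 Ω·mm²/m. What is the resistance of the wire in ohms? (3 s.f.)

ρ = 0.0176 Ω·mm²/m = 1.76×10^-8 Ω·m
A = π(d/2)² = π(4.0550e-04 m)² = 5.1657e-07 m²
L = m/(density·A) = 0.0126/(8910×5.1657e-07) = 2.738 m
R = ρL/A = (1.76×10^-8)(2.738)/(5.1657e-07) = 0.0933 Ω

0.0933 Ω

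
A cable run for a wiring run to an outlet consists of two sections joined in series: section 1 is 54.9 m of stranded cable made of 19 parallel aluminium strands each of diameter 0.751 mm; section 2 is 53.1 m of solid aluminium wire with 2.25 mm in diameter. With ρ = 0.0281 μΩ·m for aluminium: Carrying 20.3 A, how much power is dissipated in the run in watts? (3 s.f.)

ρ = 0.0281 μΩ·m = 2.81×10^-8 Ω·m
Section 1: A_strand = π(3.7550e-04)² = 4.430e-07 m²; R₁ = ρL/(N·A_s) = (2.81×10^-8)(54.9)/(19×4.430e-07) = 0.1833 Ω
Section 2: A = π(d/2)² = π(1.1250e-03 m)² = 3.976e-06 m²
R₂ = (2.81×10^-8)(53.1)/(3.976e-06) = 0.3753 Ω
R = R₁ + R₂ = 0.5586 Ω
P = I²R = (20.3)² × 0.5586 = 230 W

230 W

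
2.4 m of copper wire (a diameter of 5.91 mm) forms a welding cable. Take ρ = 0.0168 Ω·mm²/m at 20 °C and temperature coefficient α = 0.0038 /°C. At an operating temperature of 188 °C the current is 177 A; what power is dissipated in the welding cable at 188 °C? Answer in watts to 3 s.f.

75.4 W

ρ = 0.0168 Ω·mm²/m = 1.68×10^-8 Ω·m
A = π(d/2)² = π(2.9550e-03 m)² = 2.743e-05 m²
R₍20₎ = ρL/A = (1.68×10^-8)(2.4)/(2.743e-05) = 0.00147 Ω
R₍188₎ = R₍20₎(1 + αΔT) = 0.00147 × (1 + 0.0038×168) = 0.002408 Ω
P = I²R = (177)² × 0.002408 = 75.4 W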